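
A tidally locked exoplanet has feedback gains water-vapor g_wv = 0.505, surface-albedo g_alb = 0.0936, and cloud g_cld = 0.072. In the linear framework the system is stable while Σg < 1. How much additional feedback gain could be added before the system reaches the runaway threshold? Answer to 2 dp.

0.33

Current total gain = 0.505 + 0.0936 + 0.072 = 0.6706.
Margin to runaway = 1 − 0.6706 = 0.33.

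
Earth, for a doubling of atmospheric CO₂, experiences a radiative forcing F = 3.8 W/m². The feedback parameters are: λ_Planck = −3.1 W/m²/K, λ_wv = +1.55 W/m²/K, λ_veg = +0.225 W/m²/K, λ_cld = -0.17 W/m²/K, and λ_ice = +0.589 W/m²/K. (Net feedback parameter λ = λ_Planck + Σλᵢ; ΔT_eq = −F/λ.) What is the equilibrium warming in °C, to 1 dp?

Net feedback parameter λ = (−3.1) + (+1.55) + (+0.225) + (-0.17) + (+0.589) = -0.906 W/m²/K.
ΔT = −F/λ = −3.8/(-0.906) = 4.2 °C.

4.2 °C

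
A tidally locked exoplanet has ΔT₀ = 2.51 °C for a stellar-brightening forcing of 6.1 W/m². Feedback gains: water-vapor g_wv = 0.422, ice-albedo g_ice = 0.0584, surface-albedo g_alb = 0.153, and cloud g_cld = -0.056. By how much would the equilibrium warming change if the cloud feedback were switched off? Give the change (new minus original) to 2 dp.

0.91 °C

Original: g = 0.5774, ΔT = 2.51/(1−0.5774) = 5.9394 °C.
Without cloud: g' = 0.6334, ΔT' = 2.51/(1−0.6334) = 6.8467 °C.
Change = 6.8467 − 5.9394 = 0.91 °C.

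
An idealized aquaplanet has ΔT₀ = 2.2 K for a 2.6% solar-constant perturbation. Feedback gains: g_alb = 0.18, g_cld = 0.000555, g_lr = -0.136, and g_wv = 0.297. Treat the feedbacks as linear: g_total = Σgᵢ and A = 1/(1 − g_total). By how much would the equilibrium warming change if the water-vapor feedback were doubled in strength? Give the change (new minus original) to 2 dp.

2.75 K

Original: g = 0.341555, ΔT = 2.2/(1−0.341555) = 3.3412 K.
With doubled water-vapor: g' = 0.638555, ΔT' = 2.2/(1−0.638555) = 6.0867 K.
Change = 6.0867 − 3.3412 = 2.75 K.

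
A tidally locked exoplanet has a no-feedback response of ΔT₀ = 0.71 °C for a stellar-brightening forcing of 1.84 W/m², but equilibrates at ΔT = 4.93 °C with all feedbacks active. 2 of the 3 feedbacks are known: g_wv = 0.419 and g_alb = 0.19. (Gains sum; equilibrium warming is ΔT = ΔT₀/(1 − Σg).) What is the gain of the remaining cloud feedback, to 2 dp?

0.25

Amplification A = ΔT/ΔT₀ = 4.93/0.71 = 6.944.
Total gain g = 1 − 1/A = 1 − 1/6.944 = 0.856.
Known gains sum to 0.419 + 0.19 = 0.609.
g_cld = 0.856 − 0.609 = 0.25.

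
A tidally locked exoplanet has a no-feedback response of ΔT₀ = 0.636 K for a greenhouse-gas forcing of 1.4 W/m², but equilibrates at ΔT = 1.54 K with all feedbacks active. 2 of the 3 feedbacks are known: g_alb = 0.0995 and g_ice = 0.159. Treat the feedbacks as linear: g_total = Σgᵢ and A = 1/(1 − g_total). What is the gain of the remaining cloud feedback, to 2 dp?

Amplification A = ΔT/ΔT₀ = 1.54/0.636 = 2.421.
Total gain g = 1 − 1/A = 1 − 1/2.421 = 0.5869.
Known gains sum to 0.0995 + 0.159 = 0.2585.
g_cld = 0.5869 − 0.2585 = 0.33.

0.33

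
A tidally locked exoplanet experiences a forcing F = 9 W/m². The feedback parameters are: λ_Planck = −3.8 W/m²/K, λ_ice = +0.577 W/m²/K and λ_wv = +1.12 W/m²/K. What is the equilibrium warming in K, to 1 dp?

4.3 K

Net feedback parameter λ = (−3.8) + (+0.577) + (+1.12) = -2.103 W/m²/K.
ΔT = −F/λ = −9/(-2.103) = 4.3 K.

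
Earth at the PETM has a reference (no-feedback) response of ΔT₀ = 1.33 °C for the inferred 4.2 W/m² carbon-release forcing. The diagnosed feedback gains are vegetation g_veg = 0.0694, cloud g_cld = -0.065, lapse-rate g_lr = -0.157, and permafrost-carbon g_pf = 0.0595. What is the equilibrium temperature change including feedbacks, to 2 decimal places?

Total gain g = 0.0694 − 0.065 − 0.157 + 0.0595 = -0.0931.
Amplification A = 1/(1 + 0.0931) = 0.9148.
ΔT = 1.33 × 0.9148 = 1.22 °C.

1.22 °C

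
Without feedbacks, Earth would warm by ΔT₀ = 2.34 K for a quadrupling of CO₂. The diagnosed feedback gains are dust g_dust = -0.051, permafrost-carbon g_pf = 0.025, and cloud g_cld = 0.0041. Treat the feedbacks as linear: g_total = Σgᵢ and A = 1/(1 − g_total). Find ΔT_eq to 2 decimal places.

2.29 K

Total gain g = -0.051 + 0.025 + 0.0041 = -0.0219.
Amplification A = 1/(1 + 0.0219) = 0.9786.
ΔT = 2.34 × 0.9786 = 2.29 K.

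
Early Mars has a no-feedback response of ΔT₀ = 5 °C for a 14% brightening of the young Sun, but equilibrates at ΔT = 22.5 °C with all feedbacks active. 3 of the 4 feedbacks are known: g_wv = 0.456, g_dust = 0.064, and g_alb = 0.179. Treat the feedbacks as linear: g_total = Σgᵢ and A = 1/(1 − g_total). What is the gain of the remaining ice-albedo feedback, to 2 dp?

Amplification A = ΔT/ΔT₀ = 22.5/5 = 4.5.
Total gain g = 1 − 1/A = 1 − 1/4.5 = 0.7778.
Known gains sum to 0.456 + 0.064 + 0.179 = 0.699.
g_ice = 0.7778 − 0.699 = 0.08.

0.08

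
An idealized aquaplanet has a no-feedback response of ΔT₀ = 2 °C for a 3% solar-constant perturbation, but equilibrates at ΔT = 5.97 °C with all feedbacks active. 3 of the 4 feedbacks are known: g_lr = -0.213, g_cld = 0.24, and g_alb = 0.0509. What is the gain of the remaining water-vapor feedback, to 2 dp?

Amplification A = ΔT/ΔT₀ = 5.97/2 = 2.985.
Total gain g = 1 − 1/A = 1 − 1/2.985 = 0.665.
Known gains sum to -0.213 + 0.24 + 0.0509 = 0.0779.
g_wv = 0.665 − 0.0779 = 0.59.

0.59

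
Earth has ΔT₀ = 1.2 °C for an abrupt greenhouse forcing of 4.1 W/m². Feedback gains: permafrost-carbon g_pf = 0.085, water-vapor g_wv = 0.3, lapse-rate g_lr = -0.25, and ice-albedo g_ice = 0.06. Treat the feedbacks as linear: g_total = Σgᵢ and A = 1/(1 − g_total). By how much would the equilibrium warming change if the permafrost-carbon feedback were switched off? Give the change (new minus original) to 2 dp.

Original: g = 0.195, ΔT = 1.2/(1−0.195) = 1.4907 °C.
Without permafrost-carbon: g' = 0.11, ΔT' = 1.2/(1−0.11) = 1.3483 °C.
Change = 1.3483 − 1.4907 = -0.14 °C.

-0.14 °C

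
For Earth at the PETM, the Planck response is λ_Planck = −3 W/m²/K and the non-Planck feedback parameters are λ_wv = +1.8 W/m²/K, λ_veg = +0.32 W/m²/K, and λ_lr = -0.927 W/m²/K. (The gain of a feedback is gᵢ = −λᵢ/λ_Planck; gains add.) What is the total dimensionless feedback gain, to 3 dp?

0.398

Convert to gains: g_wv = 1.8/3 = 0.6; g_veg = 0.32/3 = 0.1067; g_lr = -0.927/3 = -0.309.
Total gain g = 0.3977.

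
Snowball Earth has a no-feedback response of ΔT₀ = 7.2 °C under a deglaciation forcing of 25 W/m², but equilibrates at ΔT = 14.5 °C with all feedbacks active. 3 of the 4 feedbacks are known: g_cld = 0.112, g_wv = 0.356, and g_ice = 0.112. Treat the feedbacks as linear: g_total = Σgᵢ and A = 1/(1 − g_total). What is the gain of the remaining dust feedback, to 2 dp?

-0.08

Amplification A = ΔT/ΔT₀ = 14.5/7.2 = 2.014.
Total gain g = 1 − 1/A = 1 − 1/2.014 = 0.5035.
Known gains sum to 0.112 + 0.356 + 0.112 = 0.58.
g_dust = 0.5035 − 0.58 = -0.08.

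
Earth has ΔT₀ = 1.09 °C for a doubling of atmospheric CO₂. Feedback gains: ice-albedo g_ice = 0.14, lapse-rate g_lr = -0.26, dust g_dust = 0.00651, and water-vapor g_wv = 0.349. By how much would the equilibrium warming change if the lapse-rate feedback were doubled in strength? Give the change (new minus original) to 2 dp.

Original: g = 0.23551, ΔT = 1.09/(1−0.23551) = 1.4258 °C.
With doubled lapse-rate: g' = -0.02449, ΔT' = 1.09/(1+0.02449) = 1.0639 °C.
Change = 1.0639 − 1.4258 = -0.36 °C.

-0.36 °C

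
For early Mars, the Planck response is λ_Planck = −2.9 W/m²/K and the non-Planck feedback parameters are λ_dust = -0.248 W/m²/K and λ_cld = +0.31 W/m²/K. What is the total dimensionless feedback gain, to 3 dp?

0.021

Convert to gains: g_dust = -0.248/2.9 = -0.08552; g_cld = 0.31/2.9 = 0.1069.
Total gain g = 0.02138.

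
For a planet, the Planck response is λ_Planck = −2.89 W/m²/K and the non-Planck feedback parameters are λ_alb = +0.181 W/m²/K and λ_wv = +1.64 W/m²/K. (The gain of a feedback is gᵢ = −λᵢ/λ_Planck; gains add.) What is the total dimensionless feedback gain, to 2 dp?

Convert to gains: g_alb = 0.181/2.89 = 0.06263; g_wv = 1.64/2.89 = 0.5675.
Total gain g = 0.63013.

0.63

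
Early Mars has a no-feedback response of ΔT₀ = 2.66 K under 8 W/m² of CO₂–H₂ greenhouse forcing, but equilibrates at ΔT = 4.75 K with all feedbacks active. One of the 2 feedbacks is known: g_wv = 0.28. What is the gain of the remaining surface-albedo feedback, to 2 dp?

Amplification A = ΔT/ΔT₀ = 4.75/2.66 = 1.786.
Total gain g = 1 − 1/A = 1 − 1/1.786 = 0.4401.
The known gain is 0.28.
g_alb = 0.4401 − 0.28 = 0.16.

0.16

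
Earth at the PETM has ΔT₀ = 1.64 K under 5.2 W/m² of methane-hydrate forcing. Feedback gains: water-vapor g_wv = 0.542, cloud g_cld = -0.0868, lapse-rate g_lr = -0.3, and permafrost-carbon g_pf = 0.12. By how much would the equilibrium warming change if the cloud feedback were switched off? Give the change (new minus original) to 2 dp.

Original: g = 0.2752, ΔT = 1.64/(1−0.2752) = 2.2627 K.
Without cloud: g' = 0.362, ΔT' = 1.64/(1−0.362) = 2.5705 K.
Change = 2.5705 − 2.2627 = 0.31 K.

0.31 K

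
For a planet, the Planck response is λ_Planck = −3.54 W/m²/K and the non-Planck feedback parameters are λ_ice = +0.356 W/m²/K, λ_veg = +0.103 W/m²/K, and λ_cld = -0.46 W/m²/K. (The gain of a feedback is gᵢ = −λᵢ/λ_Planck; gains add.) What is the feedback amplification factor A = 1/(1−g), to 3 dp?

1.000

Convert to gains: g_ice = 0.356/3.54 = 0.1006; g_veg = 0.103/3.54 = 0.0291; g_cld = -0.46/3.54 = -0.1299.
Total gain g = -0.0002.
A = 1/(1 + 0.0002) = 1.000.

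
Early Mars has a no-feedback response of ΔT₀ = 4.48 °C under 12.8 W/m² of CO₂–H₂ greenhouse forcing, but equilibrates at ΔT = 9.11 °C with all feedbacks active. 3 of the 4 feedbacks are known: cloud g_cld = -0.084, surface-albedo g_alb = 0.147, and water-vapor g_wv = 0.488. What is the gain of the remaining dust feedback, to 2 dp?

-0.04

Amplification A = ΔT/ΔT₀ = 9.11/4.48 = 2.033.
Total gain g = 1 − 1/A = 1 − 1/2.033 = 0.5081.
Known gains sum to -0.084 + 0.147 + 0.488 = 0.551.
g_dust = 0.5081 − 0.551 = -0.04.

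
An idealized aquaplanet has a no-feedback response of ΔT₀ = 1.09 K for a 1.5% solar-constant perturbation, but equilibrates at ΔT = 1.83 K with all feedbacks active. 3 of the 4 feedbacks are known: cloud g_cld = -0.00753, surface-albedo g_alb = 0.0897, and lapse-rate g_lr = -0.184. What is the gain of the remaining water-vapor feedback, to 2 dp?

Amplification A = ΔT/ΔT₀ = 1.83/1.09 = 1.679.
Total gain g = 1 − 1/A = 1 − 1/1.679 = 0.4044.
Known gains sum to -0.00753 + 0.0897 − 0.184 = -0.10183.
g_wv = 0.4044 + 0.10183 = 0.51.

0.51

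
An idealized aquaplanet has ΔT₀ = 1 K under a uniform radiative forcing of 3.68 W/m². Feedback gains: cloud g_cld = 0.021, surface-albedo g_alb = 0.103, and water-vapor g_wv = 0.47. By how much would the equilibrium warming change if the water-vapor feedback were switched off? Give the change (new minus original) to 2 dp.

-1.32 K

Original: g = 0.594, ΔT = 1/(1−0.594) = 2.4631 K.
Without water-vapor: g' = 0.124, ΔT' = 1/(1−0.124) = 1.1416 K.
Change = 1.1416 − 2.4631 = -1.32 K.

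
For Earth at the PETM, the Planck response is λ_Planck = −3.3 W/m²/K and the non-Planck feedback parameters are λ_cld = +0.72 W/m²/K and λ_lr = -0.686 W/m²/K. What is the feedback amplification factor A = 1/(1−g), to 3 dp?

1.010

Convert to gains: g_cld = 0.72/3.3 = 0.2182; g_lr = -0.686/3.3 = -0.2079.
Total gain g = 0.0103.
A = 1/(1 − 0.0103) = 1.010.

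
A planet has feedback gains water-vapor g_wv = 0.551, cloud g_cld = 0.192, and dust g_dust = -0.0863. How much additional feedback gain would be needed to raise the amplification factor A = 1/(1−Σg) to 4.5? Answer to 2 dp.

0.12

Current total gain = 0.6567.
Target gain for A = 4.5: g* = 1 − 1/4.5 = 0.7778.
Additional gain needed = 0.7778 − 0.6567 = 0.12.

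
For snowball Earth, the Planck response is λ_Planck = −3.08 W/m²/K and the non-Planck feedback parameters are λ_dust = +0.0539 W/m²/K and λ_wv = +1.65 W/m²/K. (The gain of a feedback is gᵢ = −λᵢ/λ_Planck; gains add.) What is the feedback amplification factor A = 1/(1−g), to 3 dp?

Convert to gains: g_dust = 0.0539/3.08 = 0.0175; g_wv = 1.65/3.08 = 0.5357.
Total gain g = 0.5532.
A = 1/(1 − 0.5532) = 2.238.

2.238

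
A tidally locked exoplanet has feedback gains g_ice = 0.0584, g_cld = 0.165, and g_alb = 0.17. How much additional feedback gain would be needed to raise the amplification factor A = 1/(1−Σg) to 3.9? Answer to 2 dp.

Current total gain = 0.3934.
Target gain for A = 3.9: g* = 1 − 1/3.9 = 0.7436.
Additional gain needed = 0.7436 − 0.3934 = 0.35.

0.35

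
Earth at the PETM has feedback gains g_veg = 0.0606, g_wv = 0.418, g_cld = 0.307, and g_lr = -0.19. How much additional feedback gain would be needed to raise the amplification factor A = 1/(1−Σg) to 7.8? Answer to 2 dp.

Current total gain = 0.5956.
Target gain for A = 7.8: g* = 1 − 1/7.8 = 0.8718.
Additional gain needed = 0.8718 − 0.5956 = 0.28.

0.28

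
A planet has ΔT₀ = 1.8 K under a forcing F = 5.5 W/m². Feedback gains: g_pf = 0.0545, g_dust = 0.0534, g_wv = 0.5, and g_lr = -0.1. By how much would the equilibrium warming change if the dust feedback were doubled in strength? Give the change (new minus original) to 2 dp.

Original: g = 0.5079, ΔT = 1.8/(1−0.5079) = 3.6578 K.
With doubled dust: g' = 0.5613, ΔT' = 1.8/(1−0.5613) = 4.1030 K.
Change = 4.1030 − 3.6578 = 0.45 K.

0.45 K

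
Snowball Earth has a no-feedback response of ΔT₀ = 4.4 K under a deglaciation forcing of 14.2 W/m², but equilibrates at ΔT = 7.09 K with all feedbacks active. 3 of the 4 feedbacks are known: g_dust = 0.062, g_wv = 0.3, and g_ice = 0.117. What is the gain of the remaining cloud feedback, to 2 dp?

Amplification A = ΔT/ΔT₀ = 7.09/4.4 = 1.611.
Total gain g = 1 − 1/A = 1 − 1/1.611 = 0.3793.
Known gains sum to 0.062 + 0.3 + 0.117 = 0.479.
g_cld = 0.3793 − 0.479 = -0.10.

-0.10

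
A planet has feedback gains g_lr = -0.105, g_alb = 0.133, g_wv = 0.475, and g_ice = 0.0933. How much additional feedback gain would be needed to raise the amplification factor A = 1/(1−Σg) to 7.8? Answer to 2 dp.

0.28

Current total gain = 0.5963.
Target gain for A = 7.8: g* = 1 − 1/7.8 = 0.8718.
Additional gain needed = 0.8718 − 0.5963 = 0.28.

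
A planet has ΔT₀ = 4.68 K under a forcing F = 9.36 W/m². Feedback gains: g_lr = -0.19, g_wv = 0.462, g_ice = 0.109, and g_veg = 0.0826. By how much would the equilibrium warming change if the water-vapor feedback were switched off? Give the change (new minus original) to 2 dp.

Original: g = 0.4636, ΔT = 4.68/(1−0.4636) = 8.7248 K.
Without water-vapor: g' = 0.0016, ΔT' = 4.68/(1−0.0016) = 4.6875 K.
Change = 4.6875 − 8.7248 = -4.04 K.

-4.04 K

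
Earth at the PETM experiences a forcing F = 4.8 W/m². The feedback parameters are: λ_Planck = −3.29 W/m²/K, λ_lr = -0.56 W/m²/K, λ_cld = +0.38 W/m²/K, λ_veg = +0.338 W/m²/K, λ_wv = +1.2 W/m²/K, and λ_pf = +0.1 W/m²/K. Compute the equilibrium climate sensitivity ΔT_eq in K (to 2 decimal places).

Net feedback parameter λ = (−3.29) + (-0.56) + (+0.38) + (+0.338) + (+1.2) + (+0.1) = -1.832 W/m²/K.
ΔT = −F/λ = −4.8/(-1.832) = 2.62 K.

2.62 K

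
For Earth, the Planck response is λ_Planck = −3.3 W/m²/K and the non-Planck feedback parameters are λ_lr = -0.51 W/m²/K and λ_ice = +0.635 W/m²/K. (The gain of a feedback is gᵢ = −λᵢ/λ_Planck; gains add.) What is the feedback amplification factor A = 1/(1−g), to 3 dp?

Convert to gains: g_lr = -0.51/3.3 = -0.1545; g_ice = 0.635/3.3 = 0.1924.
Total gain g = 0.0379.
A = 1/(1 − 0.0379) = 1.039.

1.039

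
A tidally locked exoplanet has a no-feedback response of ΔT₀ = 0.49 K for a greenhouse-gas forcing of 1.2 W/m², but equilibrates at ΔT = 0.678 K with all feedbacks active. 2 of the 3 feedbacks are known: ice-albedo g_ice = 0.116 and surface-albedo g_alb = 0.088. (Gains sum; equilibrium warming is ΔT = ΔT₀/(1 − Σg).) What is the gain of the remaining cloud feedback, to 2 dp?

Amplification A = ΔT/ΔT₀ = 0.678/0.49 = 1.384.
Total gain g = 1 − 1/A = 1 − 1/1.384 = 0.2775.
Known gains sum to 0.116 + 0.088 = 0.204.
g_cld = 0.2775 − 0.204 = 0.07.

0.07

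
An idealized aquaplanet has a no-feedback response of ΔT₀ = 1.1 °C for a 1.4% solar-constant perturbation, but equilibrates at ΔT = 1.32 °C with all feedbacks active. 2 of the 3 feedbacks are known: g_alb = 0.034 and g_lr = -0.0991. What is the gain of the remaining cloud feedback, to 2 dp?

0.23

Amplification A = ΔT/ΔT₀ = 1.32/1.1 = 1.2.
Total gain g = 1 − 1/A = 1 − 1/1.2 = 0.1667.
Known gains sum to 0.034 − 0.0991 = -0.0651.
g_cld = 0.1667 + 0.0651 = 0.23.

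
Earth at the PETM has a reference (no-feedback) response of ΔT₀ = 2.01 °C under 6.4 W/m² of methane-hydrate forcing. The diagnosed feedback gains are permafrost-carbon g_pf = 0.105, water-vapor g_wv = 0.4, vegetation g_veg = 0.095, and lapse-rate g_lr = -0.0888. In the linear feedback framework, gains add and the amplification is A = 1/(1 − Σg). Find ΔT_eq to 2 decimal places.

4.11 °C

Total gain g = 0.105 + 0.4 + 0.095 − 0.0888 = 0.5112.
Amplification A = 1/(1 − 0.5112) = 2.046.
ΔT = 2.01 × 2.046 = 4.11 °C.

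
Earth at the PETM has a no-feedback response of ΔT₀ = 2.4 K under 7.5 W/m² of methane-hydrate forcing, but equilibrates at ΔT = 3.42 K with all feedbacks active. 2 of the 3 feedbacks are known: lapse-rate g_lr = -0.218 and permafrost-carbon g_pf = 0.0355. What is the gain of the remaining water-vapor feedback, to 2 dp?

0.48

Amplification A = ΔT/ΔT₀ = 3.42/2.4 = 1.425.
Total gain g = 1 − 1/A = 1 − 1/1.425 = 0.2982.
Known gains sum to -0.218 + 0.0355 = -0.1825.
g_wv = 0.2982 + 0.1825 = 0.48.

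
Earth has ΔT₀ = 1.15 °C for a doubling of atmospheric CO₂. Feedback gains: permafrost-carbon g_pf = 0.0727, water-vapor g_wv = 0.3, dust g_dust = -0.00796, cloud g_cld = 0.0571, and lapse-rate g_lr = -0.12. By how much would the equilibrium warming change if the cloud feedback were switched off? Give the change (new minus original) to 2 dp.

Original: g = 0.30184, ΔT = 1.15/(1−0.30184) = 1.6472 °C.
Without cloud: g' = 0.24474, ΔT' = 1.15/(1−0.24474) = 1.5227 °C.
Change = 1.5227 − 1.6472 = -0.12 °C.

-0.12 °C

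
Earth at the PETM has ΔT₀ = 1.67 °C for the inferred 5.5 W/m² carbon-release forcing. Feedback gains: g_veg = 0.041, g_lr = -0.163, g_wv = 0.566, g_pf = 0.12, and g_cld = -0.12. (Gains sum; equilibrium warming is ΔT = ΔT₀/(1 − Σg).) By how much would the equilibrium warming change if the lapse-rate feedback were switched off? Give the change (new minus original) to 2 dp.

Original: g = 0.444, ΔT = 1.67/(1−0.444) = 3.0036 °C.
Without lapse-rate: g' = 0.607, ΔT' = 1.67/(1−0.607) = 4.2494 °C.
Change = 4.2494 − 3.0036 = 1.25 °C.

1.25 °C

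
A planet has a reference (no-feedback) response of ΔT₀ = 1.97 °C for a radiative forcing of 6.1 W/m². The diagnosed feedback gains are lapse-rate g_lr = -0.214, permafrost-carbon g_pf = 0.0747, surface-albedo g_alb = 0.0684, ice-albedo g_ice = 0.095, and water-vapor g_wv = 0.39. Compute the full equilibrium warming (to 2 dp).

Total gain g = -0.214 + 0.0747 + 0.0684 + 0.095 + 0.39 = 0.4141.
Amplification A = 1/(1 − 0.4141) = 1.707.
ΔT = 1.97 × 1.707 = 3.36 °C.

3.36 °C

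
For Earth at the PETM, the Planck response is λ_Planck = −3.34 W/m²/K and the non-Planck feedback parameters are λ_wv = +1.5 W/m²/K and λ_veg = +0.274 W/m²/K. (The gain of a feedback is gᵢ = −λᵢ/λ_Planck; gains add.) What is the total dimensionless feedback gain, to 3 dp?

Convert to gains: g_wv = 1.5/3.34 = 0.4491; g_veg = 0.274/3.34 = 0.08204.
Total gain g = 0.53114.

0.531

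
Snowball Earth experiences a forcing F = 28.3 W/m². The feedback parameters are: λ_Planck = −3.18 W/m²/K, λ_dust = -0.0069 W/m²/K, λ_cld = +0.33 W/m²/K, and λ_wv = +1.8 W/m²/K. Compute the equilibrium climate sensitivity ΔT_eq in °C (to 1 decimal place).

Net feedback parameter λ = (−3.18) + (-0.0069) + (+0.33) + (+1.8) = -1.0569 W/m²/K.
ΔT = −F/λ = −28.3/(-1.0569) = 26.8 °C.

26.8 °C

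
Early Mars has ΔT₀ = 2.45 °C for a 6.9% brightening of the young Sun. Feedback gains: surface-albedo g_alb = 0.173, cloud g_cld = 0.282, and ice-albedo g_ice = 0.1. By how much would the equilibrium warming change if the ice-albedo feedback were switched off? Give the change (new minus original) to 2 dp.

-1.01 °C

Original: g = 0.555, ΔT = 2.45/(1−0.555) = 5.5056 °C.
Without ice-albedo: g' = 0.455, ΔT' = 2.45/(1−0.455) = 4.4954 °C.
Change = 4.4954 − 5.5056 = -1.01 °C.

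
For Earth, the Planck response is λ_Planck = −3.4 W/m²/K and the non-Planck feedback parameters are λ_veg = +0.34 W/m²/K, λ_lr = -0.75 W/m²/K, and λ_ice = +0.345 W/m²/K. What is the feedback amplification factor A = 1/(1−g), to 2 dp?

Convert to gains: g_veg = 0.34/3.4 = 0.1; g_lr = -0.75/3.4 = -0.2206; g_ice = 0.345/3.4 = 0.1015.
Total gain g = -0.0191.
A = 1/(1 + 0.0191) = 0.98.

0.98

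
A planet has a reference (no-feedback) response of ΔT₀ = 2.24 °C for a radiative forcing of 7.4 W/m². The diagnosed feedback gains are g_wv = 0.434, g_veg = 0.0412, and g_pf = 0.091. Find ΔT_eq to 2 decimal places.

5.16 °C

Total gain g = 0.434 + 0.0412 + 0.091 = 0.5662.
Amplification A = 1/(1 − 0.5662) = 2.305.
ΔT = 2.24 × 2.305 = 5.16 °C.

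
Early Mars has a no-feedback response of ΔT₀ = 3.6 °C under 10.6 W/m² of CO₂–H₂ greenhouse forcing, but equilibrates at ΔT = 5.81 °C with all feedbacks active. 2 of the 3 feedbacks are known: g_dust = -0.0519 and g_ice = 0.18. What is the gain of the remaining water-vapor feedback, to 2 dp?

Amplification A = ΔT/ΔT₀ = 5.81/3.6 = 1.614.
Total gain g = 1 − 1/A = 1 − 1/1.614 = 0.3804.
Known gains sum to -0.0519 + 0.18 = 0.1281.
g_wv = 0.3804 − 0.1281 = 0.25.

0.25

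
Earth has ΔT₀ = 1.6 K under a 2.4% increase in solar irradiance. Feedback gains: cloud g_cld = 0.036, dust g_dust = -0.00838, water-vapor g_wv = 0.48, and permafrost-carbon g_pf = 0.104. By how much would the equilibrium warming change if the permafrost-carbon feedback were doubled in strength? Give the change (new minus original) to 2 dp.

Original: g = 0.61162, ΔT = 1.6/(1−0.61162) = 4.1197 K.
With doubled permafrost-carbon: g' = 0.71562, ΔT' = 1.6/(1−0.71562) = 5.6263 K.
Change = 5.6263 − 4.1197 = 1.51 K.

1.51 K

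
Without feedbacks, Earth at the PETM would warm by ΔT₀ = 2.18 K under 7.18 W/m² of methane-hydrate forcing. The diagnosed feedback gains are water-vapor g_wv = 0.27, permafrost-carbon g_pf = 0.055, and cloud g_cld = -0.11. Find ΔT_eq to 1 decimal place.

Total gain g = 0.27 + 0.055 − 0.11 = 0.215.
Amplification A = 1/(1 − 0.215) = 1.274.
ΔT = 2.18 × 1.274 = 2.8 K.

2.8 K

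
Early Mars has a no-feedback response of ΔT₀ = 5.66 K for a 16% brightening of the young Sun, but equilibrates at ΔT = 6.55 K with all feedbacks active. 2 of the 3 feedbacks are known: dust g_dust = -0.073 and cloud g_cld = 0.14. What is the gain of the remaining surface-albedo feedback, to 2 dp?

0.07

Amplification A = ΔT/ΔT₀ = 6.55/5.66 = 1.157.
Total gain g = 1 − 1/A = 1 − 1/1.157 = 0.1357.
Known gains sum to -0.073 + 0.14 = 0.067.
g_alb = 0.1357 − 0.067 = 0.07.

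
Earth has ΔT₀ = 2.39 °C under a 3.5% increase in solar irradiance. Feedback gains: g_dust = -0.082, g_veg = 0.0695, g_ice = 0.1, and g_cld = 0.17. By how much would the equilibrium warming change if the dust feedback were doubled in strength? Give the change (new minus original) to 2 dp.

-0.32 °C

Original: g = 0.2575, ΔT = 2.39/(1−0.2575) = 3.2189 °C.
With doubled dust: g' = 0.1755, ΔT' = 2.39/(1−0.1755) = 2.8987 °C.
Change = 2.8987 − 3.2189 = -0.32 °C.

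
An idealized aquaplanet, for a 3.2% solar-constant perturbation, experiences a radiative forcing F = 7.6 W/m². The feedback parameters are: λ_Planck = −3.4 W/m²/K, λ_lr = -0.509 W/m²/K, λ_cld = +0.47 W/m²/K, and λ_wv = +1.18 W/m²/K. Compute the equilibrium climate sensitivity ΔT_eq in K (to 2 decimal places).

Net feedback parameter λ = (−3.4) + (-0.509) + (+0.47) + (+1.18) = -2.259 W/m²/K.
ΔT = −F/λ = −7.6/(-2.259) = 3.36 K.

3.36 K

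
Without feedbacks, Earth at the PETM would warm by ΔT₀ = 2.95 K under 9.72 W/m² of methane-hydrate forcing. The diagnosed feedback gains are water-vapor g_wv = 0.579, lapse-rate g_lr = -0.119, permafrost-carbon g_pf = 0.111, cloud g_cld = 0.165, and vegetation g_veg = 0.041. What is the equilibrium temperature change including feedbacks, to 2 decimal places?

13.23 K

Total gain g = 0.579 − 0.119 + 0.111 + 0.165 + 0.041 = 0.777.
Amplification A = 1/(1 − 0.777) = 4.484.
ΔT = 2.95 × 4.484 = 13.23 K.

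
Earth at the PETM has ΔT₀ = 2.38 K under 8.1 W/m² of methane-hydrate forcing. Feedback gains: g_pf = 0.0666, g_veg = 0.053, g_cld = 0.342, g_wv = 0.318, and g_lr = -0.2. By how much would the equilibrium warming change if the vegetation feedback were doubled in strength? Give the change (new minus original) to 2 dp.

Original: g = 0.5796, ΔT = 2.38/(1−0.5796) = 5.6613 K.
With doubled vegetation: g' = 0.6326, ΔT' = 2.38/(1−0.6326) = 6.4780 K.
Change = 6.4780 − 5.6613 = 0.82 K.

0.82 K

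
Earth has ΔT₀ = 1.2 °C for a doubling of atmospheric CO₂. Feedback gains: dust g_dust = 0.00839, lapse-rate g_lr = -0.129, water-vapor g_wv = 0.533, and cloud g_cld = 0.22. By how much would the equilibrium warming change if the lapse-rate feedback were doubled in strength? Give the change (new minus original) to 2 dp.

Original: g = 0.63239, ΔT = 1.2/(1−0.63239) = 3.2643 °C.
With doubled lapse-rate: g' = 0.50339, ΔT' = 1.2/(1−0.50339) = 2.4164 °C.
Change = 2.4164 − 3.2643 = -0.85 °C.

-0.85 °C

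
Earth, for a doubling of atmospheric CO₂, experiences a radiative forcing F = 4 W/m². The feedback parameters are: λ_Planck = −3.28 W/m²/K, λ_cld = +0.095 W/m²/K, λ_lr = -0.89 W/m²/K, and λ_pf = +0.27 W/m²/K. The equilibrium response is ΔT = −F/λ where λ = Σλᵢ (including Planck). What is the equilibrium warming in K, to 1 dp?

1.1 K

Net feedback parameter λ = (−3.28) + (+0.095) + (-0.89) + (+0.27) = -3.805 W/m²/K.
ΔT = −F/λ = −4/(-3.805) = 1.1 K.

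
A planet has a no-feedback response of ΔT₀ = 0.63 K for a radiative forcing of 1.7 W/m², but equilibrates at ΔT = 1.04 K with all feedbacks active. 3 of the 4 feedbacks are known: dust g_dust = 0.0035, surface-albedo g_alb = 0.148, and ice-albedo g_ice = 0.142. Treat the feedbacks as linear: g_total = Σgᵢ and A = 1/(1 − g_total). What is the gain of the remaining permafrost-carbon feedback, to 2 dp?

0.10

Amplification A = ΔT/ΔT₀ = 1.04/0.63 = 1.651.
Total gain g = 1 − 1/A = 1 − 1/1.651 = 0.3943.
Known gains sum to 0.0035 + 0.148 + 0.142 = 0.2935.
g_pf = 0.3943 − 0.2935 = 0.10.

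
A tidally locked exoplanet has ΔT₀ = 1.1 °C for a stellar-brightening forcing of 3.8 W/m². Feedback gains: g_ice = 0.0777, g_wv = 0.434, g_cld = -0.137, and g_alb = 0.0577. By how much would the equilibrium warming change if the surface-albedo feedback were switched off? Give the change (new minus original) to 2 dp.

-0.18 °C

Original: g = 0.4324, ΔT = 1.1/(1−0.4324) = 1.9380 °C.
Without surface-albedo: g' = 0.3747, ΔT' = 1.1/(1−0.3747) = 1.7592 °C.
Change = 1.7592 − 1.9380 = -0.18 °C.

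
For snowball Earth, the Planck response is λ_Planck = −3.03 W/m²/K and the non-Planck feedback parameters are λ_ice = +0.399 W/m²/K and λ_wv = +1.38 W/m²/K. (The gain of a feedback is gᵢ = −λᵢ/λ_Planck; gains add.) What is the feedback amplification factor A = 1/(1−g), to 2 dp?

2.42

Convert to gains: g_ice = 0.399/3.03 = 0.1317; g_wv = 1.38/3.03 = 0.4554.
Total gain g = 0.5871.
A = 1/(1 − 0.5871) = 2.42.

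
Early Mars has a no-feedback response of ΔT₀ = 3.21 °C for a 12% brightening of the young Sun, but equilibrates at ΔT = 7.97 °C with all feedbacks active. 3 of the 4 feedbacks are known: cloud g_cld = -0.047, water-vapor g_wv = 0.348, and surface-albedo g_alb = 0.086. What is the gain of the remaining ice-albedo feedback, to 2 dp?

0.21

Amplification A = ΔT/ΔT₀ = 7.97/3.21 = 2.483.
Total gain g = 1 − 1/A = 1 − 1/2.483 = 0.5973.
Known gains sum to -0.047 + 0.348 + 0.086 = 0.387.
g_ice = 0.5973 − 0.387 = 0.21.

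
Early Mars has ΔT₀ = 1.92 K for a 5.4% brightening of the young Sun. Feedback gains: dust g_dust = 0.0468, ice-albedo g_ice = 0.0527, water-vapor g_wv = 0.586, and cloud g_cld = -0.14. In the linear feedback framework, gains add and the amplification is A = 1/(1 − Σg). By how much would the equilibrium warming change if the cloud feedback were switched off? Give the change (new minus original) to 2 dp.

Original: g = 0.5455, ΔT = 1.92/(1−0.5455) = 4.2244 K.
Without cloud: g' = 0.6855, ΔT' = 1.92/(1−0.6855) = 6.1049 K.
Change = 6.1049 − 4.2244 = 1.88 K.

1.88 K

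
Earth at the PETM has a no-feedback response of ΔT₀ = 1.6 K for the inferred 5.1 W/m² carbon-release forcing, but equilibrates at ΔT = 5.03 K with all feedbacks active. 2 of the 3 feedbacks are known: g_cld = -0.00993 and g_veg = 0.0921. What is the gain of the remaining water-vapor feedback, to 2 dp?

0.60

Amplification A = ΔT/ΔT₀ = 5.03/1.6 = 3.144.
Total gain g = 1 − 1/A = 1 − 1/3.144 = 0.6819.
Known gains sum to -0.00993 + 0.0921 = 0.08217.
g_wv = 0.6819 − 0.08217 = 0.60.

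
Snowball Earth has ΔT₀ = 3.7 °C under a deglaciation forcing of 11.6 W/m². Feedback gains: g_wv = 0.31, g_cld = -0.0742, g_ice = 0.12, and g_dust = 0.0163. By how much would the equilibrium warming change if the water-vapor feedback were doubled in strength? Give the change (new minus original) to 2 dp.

Original: g = 0.3721, ΔT = 3.7/(1−0.3721) = 5.8927 °C.
With doubled water-vapor: g' = 0.6821, ΔT' = 3.7/(1−0.6821) = 11.6389 °C.
Change = 11.6389 − 5.8927 = 5.75 °C.

5.75 °C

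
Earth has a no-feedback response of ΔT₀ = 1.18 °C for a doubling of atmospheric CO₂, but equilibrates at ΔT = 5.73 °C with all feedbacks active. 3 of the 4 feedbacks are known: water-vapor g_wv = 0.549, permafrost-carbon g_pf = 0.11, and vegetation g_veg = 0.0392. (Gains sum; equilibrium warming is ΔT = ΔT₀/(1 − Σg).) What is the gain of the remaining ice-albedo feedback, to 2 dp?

0.10

Amplification A = ΔT/ΔT₀ = 5.73/1.18 = 4.856.
Total gain g = 1 − 1/A = 1 − 1/4.856 = 0.7941.
Known gains sum to 0.549 + 0.11 + 0.0392 = 0.6982.
g_ice = 0.7941 − 0.6982 = 0.10.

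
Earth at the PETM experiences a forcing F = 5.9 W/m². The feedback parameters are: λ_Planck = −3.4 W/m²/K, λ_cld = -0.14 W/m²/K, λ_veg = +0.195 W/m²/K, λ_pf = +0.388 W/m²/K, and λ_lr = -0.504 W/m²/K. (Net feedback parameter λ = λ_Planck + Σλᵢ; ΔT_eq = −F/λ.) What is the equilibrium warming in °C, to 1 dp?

1.7 °C

Net feedback parameter λ = (−3.4) + (-0.14) + (+0.195) + (+0.388) + (-0.504) = -3.461 W/m²/K.
ΔT = −F/λ = −5.9/(-3.461) = 1.7 °C.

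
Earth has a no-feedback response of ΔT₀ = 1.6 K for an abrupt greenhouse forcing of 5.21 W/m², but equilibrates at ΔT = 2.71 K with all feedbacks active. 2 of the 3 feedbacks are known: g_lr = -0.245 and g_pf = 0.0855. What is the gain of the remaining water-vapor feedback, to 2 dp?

0.57

Amplification A = ΔT/ΔT₀ = 2.71/1.6 = 1.694.
Total gain g = 1 − 1/A = 1 − 1/1.694 = 0.4097.
Known gains sum to -0.245 + 0.0855 = -0.1595.
g_wv = 0.4097 + 0.1595 = 0.57.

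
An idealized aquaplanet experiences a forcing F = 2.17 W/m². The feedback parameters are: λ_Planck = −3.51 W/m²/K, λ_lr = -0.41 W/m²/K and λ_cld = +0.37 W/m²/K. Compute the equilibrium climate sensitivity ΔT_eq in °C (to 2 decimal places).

0.61 °C

Net feedback parameter λ = (−3.51) + (-0.41) + (+0.37) = -3.55 W/m²/K.
ΔT = −F/λ = −2.17/(-3.55) = 0.61 °C.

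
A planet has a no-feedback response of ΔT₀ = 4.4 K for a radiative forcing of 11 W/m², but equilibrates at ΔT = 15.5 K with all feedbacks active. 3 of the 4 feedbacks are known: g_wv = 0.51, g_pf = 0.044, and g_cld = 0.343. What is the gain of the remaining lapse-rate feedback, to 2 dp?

-0.18

Amplification A = ΔT/ΔT₀ = 15.5/4.4 = 3.523.
Total gain g = 1 − 1/A = 1 − 1/3.523 = 0.7162.
Known gains sum to 0.51 + 0.044 + 0.343 = 0.897.
g_lr = 0.7162 − 0.897 = -0.18.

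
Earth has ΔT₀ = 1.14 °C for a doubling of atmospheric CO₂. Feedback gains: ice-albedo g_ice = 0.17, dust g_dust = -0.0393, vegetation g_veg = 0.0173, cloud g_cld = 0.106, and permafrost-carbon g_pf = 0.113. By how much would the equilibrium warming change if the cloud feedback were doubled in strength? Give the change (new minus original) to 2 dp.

Original: g = 0.367, ΔT = 1.14/(1−0.367) = 1.8009 °C.
With doubled cloud: g' = 0.473, ΔT' = 1.14/(1−0.473) = 2.1632 °C.
Change = 2.1632 − 1.8009 = 0.36 °C.

0.36 °C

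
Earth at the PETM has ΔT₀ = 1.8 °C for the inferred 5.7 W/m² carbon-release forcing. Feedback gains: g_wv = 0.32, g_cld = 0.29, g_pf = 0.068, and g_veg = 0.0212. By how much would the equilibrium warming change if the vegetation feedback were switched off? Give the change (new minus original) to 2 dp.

Original: g = 0.6992, ΔT = 1.8/(1−0.6992) = 5.9840 °C.
Without vegetation: g' = 0.678, ΔT' = 1.8/(1−0.678) = 5.5901 °C.
Change = 5.5901 − 5.9840 = -0.39 °C.

-0.39 °C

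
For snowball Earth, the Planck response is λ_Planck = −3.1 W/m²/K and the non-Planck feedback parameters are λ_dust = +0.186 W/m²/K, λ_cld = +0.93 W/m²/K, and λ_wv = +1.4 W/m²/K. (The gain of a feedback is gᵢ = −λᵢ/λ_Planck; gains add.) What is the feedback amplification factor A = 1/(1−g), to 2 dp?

Convert to gains: g_dust = 0.186/3.1 = 0.06; g_cld = 0.93/3.1 = 0.3; g_wv = 1.4/3.1 = 0.4516.
Total gain g = 0.8116.
A = 1/(1 − 0.8116) = 5.31.

5.31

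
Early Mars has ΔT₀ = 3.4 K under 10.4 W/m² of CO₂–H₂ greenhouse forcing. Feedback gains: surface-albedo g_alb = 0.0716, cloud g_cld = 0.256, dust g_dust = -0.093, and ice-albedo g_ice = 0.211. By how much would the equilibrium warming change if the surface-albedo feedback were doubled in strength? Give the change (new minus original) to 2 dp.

0.91 K

Original: g = 0.4456, ΔT = 3.4/(1−0.4456) = 6.1328 K.
With doubled surface-albedo: g' = 0.5172, ΔT' = 3.4/(1−0.5172) = 7.0423 K.
Change = 7.0423 − 6.1328 = 0.91 K.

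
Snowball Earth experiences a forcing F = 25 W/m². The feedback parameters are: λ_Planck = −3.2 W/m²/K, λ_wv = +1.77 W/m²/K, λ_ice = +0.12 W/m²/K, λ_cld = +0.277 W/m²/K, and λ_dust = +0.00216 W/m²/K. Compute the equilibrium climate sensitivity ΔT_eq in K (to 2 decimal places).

24.25 K

Net feedback parameter λ = (−3.2) + (+1.77) + (+0.12) + (+0.277) + (+0.00216) = -1.03084 W/m²/K.
ΔT = −F/λ = −25/(-1.03084) = 24.25 K.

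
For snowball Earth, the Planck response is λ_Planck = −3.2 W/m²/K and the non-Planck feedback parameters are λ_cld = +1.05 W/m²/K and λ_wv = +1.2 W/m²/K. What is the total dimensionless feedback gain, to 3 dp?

0.703

Convert to gains: g_cld = 1.05/3.2 = 0.3281; g_wv = 1.2/3.2 = 0.375.
Total gain g = 0.7031.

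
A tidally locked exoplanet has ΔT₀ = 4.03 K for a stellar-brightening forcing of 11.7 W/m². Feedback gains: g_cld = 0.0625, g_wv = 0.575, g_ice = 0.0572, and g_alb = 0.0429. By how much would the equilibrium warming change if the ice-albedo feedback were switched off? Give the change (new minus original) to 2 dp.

Original: g = 0.7376, ΔT = 4.03/(1−0.7376) = 15.3582 K.
Without ice-albedo: g' = 0.6804, ΔT' = 4.03/(1−0.6804) = 12.6095 K.
Change = 12.6095 − 15.3582 = -2.75 K.

-2.75 K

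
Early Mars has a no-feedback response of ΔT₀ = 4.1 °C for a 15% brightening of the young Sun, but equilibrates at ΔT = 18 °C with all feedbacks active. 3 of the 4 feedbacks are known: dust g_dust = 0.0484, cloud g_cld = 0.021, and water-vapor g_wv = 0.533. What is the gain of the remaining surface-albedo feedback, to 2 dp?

Amplification A = ΔT/ΔT₀ = 18/4.1 = 4.39.
Total gain g = 1 − 1/A = 1 − 1/4.39 = 0.7722.
Known gains sum to 0.0484 + 0.021 + 0.533 = 0.6024.
g_alb = 0.7722 − 0.6024 = 0.17.

0.17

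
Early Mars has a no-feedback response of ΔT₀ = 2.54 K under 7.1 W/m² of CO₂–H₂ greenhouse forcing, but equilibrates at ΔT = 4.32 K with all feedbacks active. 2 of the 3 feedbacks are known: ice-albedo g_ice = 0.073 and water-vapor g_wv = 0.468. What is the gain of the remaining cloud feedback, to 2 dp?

Amplification A = ΔT/ΔT₀ = 4.32/2.54 = 1.701.
Total gain g = 1 − 1/A = 1 − 1/1.701 = 0.4121.
Known gains sum to 0.073 + 0.468 = 0.541.
g_cld = 0.4121 − 0.541 = -0.13.

-0.13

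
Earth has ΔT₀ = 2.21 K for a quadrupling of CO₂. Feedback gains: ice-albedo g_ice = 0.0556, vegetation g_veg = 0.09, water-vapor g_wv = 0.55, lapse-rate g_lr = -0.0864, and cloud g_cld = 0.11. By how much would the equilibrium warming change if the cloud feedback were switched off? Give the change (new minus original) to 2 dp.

Original: g = 0.7192, ΔT = 2.21/(1−0.7192) = 7.8704 K.
Without cloud: g' = 0.6092, ΔT' = 2.21/(1−0.6092) = 5.6551 K.
Change = 5.6551 − 7.8704 = -2.22 K.

-2.22 K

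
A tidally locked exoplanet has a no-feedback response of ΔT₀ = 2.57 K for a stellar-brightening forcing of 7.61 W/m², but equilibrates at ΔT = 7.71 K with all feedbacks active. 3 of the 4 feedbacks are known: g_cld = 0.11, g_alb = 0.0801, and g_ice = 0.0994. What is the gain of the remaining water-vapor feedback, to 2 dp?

Amplification A = ΔT/ΔT₀ = 7.71/2.57 = 3.
Total gain g = 1 − 1/A = 1 − 1/3 = 0.6667.
Known gains sum to 0.11 + 0.0801 + 0.0994 = 0.2895.
g_wv = 0.6667 − 0.2895 = 0.38.

0.38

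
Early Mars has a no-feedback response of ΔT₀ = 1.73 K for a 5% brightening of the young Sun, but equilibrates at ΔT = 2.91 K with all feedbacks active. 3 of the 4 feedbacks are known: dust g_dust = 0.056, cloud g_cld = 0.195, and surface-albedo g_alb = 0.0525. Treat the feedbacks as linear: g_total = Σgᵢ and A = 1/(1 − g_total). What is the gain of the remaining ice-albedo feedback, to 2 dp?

0.10

Amplification A = ΔT/ΔT₀ = 2.91/1.73 = 1.682.
Total gain g = 1 − 1/A = 1 − 1/1.682 = 0.4055.
Known gains sum to 0.056 + 0.195 + 0.0525 = 0.3035.
g_ice = 0.4055 − 0.3035 = 0.10.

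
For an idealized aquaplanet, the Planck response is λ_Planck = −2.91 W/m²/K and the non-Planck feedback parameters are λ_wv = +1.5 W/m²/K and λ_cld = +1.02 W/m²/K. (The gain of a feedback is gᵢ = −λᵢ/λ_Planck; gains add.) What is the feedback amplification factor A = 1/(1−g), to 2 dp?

7.46

Convert to gains: g_wv = 1.5/2.91 = 0.5155; g_cld = 1.02/2.91 = 0.3505.
Total gain g = 0.866.
A = 1/(1 − 0.866) = 7.46.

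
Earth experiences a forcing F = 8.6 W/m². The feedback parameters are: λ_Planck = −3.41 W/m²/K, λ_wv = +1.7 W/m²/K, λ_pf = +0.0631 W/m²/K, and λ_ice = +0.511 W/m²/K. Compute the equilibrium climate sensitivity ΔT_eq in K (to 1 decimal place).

Net feedback parameter λ = (−3.41) + (+1.7) + (+0.0631) + (+0.511) = -1.1359 W/m²/K.
ΔT = −F/λ = −8.6/(-1.1359) = 7.6 K.

7.6 K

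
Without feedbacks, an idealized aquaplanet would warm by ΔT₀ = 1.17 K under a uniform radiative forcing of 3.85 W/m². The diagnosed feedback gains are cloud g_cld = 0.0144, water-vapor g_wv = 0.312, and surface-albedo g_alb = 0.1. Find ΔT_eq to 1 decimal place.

Total gain g = 0.0144 + 0.312 + 0.1 = 0.4264.
Amplification A = 1/(1 − 0.4264) = 1.743.
ΔT = 1.17 × 1.743 = 2.0 K.

2.0 K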